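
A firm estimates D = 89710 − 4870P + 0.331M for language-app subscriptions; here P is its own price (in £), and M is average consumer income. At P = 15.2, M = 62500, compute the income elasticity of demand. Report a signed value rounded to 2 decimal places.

0.57

At the given values, D = 89710 − 4870(15.2) + 0.331(62500) = 36373.5.
∂D/∂M = 0.331.
E = (0.331) × (62500/36373.5) = 0.5687…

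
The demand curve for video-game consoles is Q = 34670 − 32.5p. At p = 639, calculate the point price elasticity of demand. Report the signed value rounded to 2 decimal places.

-1.49

dQ/dp = −32.5. At p = 639, Q = 34670 − 32.5(639) = 13902.5.
Ed = (dQ/dp)·(p/Q) = −32.5 × (639/13902.5) = -1.4937…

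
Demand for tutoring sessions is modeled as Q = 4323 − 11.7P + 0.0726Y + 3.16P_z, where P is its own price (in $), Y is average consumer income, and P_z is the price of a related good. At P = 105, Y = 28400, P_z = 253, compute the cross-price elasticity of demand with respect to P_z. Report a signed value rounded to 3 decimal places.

0.134

At the given values, Q = 4323 − 11.7(105) + 0.0726(28400) + 3.16(253) = 5955.82.
∂Q/∂P_z = 3.16.
E = (3.16) × (253/5955.82) = 0.13423…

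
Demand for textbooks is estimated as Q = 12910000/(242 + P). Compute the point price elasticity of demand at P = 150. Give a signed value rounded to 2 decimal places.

dQ/dP = −12910000/(242 + P)² = -84.0145. At P = 150, Q = 32933.7.
Ed = (dQ/dP)·(P/Q) = (-84.0145) × (150/32933.7) = -0.3826…

-0.38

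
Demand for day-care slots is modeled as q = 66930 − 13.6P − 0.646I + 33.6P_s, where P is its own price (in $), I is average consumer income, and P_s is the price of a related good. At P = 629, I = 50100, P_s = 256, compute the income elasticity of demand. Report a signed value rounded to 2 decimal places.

-0.94

At the given values, q = 66930 − 13.6(629) − 0.646(50100) + 33.6(256) = 34612.6.
∂q/∂I = -0.646.
E = (-0.646) × (50100/34612.6) = -0.9350…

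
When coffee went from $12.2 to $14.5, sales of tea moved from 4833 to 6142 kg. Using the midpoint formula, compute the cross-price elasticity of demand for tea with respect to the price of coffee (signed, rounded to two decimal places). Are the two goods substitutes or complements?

%ΔQ_{tea} = (6142 − 4833)/avg = 1309/5487.5 = 0.238542…
%ΔP_{coffee} = (14.5 − 12.2)/avg = 2.3/13.35 = 0.172284…
E_cross = (1309/5487.5) / (2.3/13.35) = 1.3845…
E_cross > 0 ⇒ the goods are substitutes.

1.38; substitutes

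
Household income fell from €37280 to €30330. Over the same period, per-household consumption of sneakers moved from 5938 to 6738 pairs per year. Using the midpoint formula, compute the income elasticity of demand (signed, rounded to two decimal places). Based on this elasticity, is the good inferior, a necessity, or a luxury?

%ΔQ = (6738 − 5938)/[( 5938 + 6738)/2] = 800/6338 = 0.126222…
%ΔIncome = (30330 − 37280)/[( 37280 + 30330)/2] = -6950/33805 = -0.205590…
E_income = (800/6338) / (-6950/33805) = -0.6139…
E_income < 0 ⇒ inferior good.

-0.61; inferior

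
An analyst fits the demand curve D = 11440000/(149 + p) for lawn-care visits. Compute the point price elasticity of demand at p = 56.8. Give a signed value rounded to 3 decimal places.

-0.276

dD/dp = −11440000/(149 + p)² = -270.107. At p = 56.8, D = 55587.9.
Ed = (dD/dp)·(p/D) = (-270.107) × (56.8/55587.9) = -0.27599…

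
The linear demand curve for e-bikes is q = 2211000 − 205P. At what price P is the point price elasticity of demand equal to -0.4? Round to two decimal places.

Ed = −205P/(2211000 − 205P). Set this equal to -0.4:
205P = 0.4·(2211000 − 205P) ⇒ 205P(1 + 0.4) = 0.4·2211000
P = 0.4·2211000 / (205·1.4) = 3081.5331…

3081.53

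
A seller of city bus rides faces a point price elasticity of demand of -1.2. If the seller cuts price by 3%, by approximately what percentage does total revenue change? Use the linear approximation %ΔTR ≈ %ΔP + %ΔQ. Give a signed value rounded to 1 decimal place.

%ΔQ ≈ Ed × %ΔP = (-1.2) × (-3%) = +3.6000%
%ΔTR ≈ %ΔP + %ΔQ = (-3%) + (+3.6000%) = +0.6000%

+0.6%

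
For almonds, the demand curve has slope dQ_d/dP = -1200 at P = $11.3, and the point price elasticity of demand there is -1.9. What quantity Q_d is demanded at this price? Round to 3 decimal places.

7136.842

Ed = (dQ_d/dP)·(P/Q_d) ⇒ Q_d = (dQ_d/dP)·P/Ed = (-1200)·11.3/(-1.9) = 7136.84210…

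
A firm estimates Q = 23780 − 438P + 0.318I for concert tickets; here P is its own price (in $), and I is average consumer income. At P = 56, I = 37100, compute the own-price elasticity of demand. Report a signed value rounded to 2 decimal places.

At the given values, Q = 23780 − 438(56) + 0.318(37100) = 11049.8.
∂Q/∂P = −438.
E = (-438) × (56/11049.8) = -2.2197…

-2.22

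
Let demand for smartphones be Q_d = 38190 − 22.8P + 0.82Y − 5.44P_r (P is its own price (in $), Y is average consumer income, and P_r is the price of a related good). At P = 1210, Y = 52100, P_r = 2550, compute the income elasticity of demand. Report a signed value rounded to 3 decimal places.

1.083

At the given values, Q_d = 38190 − 22.8(1210) + 0.82(52100) − 5.44(2550) = 39452.
∂Q_d/∂Y = 0.82.
E = (0.82) × (52100/39452) = 1.08288…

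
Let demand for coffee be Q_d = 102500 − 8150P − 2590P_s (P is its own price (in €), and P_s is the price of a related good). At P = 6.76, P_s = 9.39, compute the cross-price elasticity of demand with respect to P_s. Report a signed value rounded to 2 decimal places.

-1.05

At the given values, Q_d = 102500 − 8150(6.76) − 2590(9.39) = 23085.9.
∂Q_d/∂P_s = -2590.
E = (-2590) × (9.39/23085.9) = -1.0534…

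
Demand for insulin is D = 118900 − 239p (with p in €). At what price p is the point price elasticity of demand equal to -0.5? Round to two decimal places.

165.83

Ed = −239p/(118900 − 239p). Set this equal to -0.5:
239p = 0.5·(118900 − 239p) ⇒ 239p(1 + 0.5) = 0.5·118900
p = 0.5·118900 / (239·1.5) = 165.8298…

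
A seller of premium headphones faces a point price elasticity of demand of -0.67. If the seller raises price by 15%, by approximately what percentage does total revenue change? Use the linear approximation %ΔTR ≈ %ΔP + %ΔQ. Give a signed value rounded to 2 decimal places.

%ΔQ ≈ Ed × %ΔP = (-0.67) × (+15%) = -10.0500%
%ΔTR ≈ %ΔP + %ΔQ = (+15%) + (-10.0500%) = +4.9500%

+4.95%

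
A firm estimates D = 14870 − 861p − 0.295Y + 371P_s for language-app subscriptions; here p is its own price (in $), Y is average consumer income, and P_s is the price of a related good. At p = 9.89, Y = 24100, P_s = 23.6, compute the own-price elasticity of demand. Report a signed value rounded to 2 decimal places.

At the given values, D = 14870 − 861(9.89) − 0.295(24100) + 371(23.6) = 8000.81.
∂D/∂p = −861.
E = (-861) × (9.89/8000.81) = -1.0643…

-1.06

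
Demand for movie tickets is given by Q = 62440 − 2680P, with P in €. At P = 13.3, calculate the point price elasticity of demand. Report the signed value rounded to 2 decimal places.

-1.33

dQ/dP = −2680. At P = 13.3, Q = 62440 − 2680(13.3) = 26796.
Ed = (dQ/dP)·(P/Q) = −2680 × (13.3/26796) = -1.3301…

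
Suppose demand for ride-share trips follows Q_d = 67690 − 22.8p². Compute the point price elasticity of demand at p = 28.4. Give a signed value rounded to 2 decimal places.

dQ_d/dp = −2·22.8·p = -1295.04. At p = 28.4, Q_d = 49300.432.
Ed = (dQ_d/dp)·(p/Q_d) = (-1295.04) × (28.4/49300.432) = -0.7460…

-0.75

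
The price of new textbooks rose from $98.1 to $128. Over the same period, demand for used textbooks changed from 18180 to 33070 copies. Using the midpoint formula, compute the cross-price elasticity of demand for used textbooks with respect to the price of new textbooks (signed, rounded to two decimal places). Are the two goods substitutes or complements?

%ΔQ_{used textbooks} = (33070 − 18180)/avg = 14890/25625 = 0.581073…
%ΔP_{new textbooks} = (128 − 98.1)/avg = 29.9/113.05 = 0.264484…
E_cross = (14890/25625) / (29.9/113.05) = 2.1970…
E_cross > 0 ⇒ the goods are substitutes.

2.20; substitutes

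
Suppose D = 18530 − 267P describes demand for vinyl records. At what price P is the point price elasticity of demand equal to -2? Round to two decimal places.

Ed = −267P/(18530 − 267P). Set this equal to -2:
267P = 2·(18530 − 267P) ⇒ 267P(1 + 2) = 2·18530
P = 2·18530 / (267·3) = 46.2671…

46.27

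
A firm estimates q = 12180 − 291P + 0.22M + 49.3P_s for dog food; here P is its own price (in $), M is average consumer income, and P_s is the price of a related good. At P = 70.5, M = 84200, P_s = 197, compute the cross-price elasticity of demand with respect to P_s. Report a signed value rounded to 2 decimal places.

0.49

At the given values, q = 12180 − 291(70.5) + 0.22(84200) + 49.3(197) = 19900.6.
∂q/∂P_s = 49.3.
E = (49.3) × (197/19900.6) = 0.4880…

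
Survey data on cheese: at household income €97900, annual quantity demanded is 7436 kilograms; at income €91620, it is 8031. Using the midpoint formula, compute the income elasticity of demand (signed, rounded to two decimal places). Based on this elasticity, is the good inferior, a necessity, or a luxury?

-1.16; inferior

%ΔQ = (8031 − 7436)/[( 7436 + 8031)/2] = 595/7733.5 = 0.076937…
%ΔIncome = (91620 − 97900)/[( 97900 + 91620)/2] = -6280/94760 = -0.066272…
E_income = (595/7733.5) / (-6280/94760) = -1.1609…
E_income < 0 ⇒ inferior good.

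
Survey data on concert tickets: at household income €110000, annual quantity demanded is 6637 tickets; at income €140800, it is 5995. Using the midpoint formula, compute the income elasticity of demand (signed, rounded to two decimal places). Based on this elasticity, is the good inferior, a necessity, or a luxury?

-0.41; inferior

%ΔQ = (5995 − 6637)/[( 6637 + 5995)/2] = -642/6316 = -0.101646…
%ΔIncome = (140800 − 110000)/[( 110000 + 140800)/2] = 30800/125400 = 0.245614…
E_income = (-642/6316) / (30800/125400) = -0.4138…
E_income < 0 ⇒ inferior good.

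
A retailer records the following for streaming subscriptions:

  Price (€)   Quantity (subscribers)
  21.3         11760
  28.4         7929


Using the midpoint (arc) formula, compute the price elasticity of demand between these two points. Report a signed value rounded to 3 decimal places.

%ΔQ = (7929 − 11760) / [(11760 + 7929)/2] = -3831/9844.5 = -0.389151…
%ΔP = (28.4 − 21.3) / [(21.3 + 28.4)/2] = 7.1/24.85 = 0.285714…
Arc Ed = %ΔQ / %ΔP = (-3831/9844.5) / (7.1/24.85) = -1.36202…

-1.362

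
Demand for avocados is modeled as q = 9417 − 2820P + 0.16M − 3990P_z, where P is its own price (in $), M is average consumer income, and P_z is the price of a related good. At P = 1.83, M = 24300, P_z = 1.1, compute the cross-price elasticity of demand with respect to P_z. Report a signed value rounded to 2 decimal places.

At the given values, q = 9417 − 2820(1.83) + 0.16(24300) − 3990(1.1) = 3755.4.
∂q/∂P_z = -3990.
E = (-3990) × (1.1/3755.4) = -1.1687…

-1.17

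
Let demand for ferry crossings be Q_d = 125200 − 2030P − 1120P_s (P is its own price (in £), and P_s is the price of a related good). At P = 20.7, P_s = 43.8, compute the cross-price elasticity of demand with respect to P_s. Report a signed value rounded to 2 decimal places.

At the given values, Q_d = 125200 − 2030(20.7) − 1120(43.8) = 34123.
∂Q_d/∂P_s = -1120.
E = (-1120) × (43.8/34123) = -1.4376…

-1.44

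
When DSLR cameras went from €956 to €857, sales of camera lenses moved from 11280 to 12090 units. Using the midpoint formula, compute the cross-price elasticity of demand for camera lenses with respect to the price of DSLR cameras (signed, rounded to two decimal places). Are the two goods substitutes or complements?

-0.63; complements

%ΔQ_{camera lenses} = (12090 − 11280)/avg = 810/11685 = 0.069319…
%ΔP_{DSLR cameras} = (857 − 956)/avg = -99/906.5 = -0.109211…
E_cross = (810/11685) / (-99/906.5) = -0.6347…
E_cross < 0 ⇒ the goods are complements.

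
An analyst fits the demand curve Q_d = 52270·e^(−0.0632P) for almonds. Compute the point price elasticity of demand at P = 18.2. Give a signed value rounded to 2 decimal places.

dQ_d/dP = −0.0632·Q_d = -1045.75. At P = 18.2, Q_d = 16546.6.
Ed = (dQ_d/dP)·(P/Q_d) = (-1045.75) × (18.2/16546.6) = -1.1502…

-1.15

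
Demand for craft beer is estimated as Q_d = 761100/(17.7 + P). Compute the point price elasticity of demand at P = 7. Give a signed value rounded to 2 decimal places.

dQ_d/dP = −761100/(17.7 + P)² = -1247.52. At P = 7, Q_d = 30813.8.
Ed = (dQ_d/dP)·(P/Q_d) = (-1247.52) × (7/30813.8) = -0.2834…

-0.28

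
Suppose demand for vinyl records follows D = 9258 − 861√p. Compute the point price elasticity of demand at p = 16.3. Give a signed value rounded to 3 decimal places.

-0.301

dD/dp = −861/(2√p) = -106.63. At p = 16.3, D = 5781.86.
Ed = (dD/dp)·(p/D) = (-106.63) × (16.3/5781.86) = -0.30060…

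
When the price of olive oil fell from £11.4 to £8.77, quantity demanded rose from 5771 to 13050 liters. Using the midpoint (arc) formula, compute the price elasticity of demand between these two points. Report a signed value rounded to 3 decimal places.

%ΔQ = (13050 − 5771) / [(5771 + 13050)/2] = 7279/9410.5 = 0.773497…
%ΔP = (8.77 − 11.4) / [(11.4 + 8.77)/2] = -2.63/10.085 = -0.260783…
Arc Ed = %ΔQ / %ΔP = (7279/9410.5) / (-2.63/10.085) = -2.96605…

-2.966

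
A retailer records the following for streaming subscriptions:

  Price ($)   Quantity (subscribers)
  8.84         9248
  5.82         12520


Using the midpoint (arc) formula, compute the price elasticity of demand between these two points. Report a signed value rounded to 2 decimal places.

-0.73

%ΔQ = (12520 − 9248) / [(9248 + 12520)/2] = 3272/10884 = 0.300624…
%ΔP = (5.82 − 8.84) / [(8.84 + 5.82)/2] = -3.02/7.33 = -0.412005…
Arc Ed = %ΔQ / %ΔP = (3272/10884) / (-3.02/7.33) = -0.7296…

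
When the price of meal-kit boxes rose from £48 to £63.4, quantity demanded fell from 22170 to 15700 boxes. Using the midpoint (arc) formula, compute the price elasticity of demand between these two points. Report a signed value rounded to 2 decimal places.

-1.24

%ΔQ = (15700 − 22170) / [(22170 + 15700)/2] = -6470/18935 = -0.341695…
%ΔP = (63.4 − 48) / [(48 + 63.4)/2] = 15.4/55.7 = 0.276481…
Arc Ed = %ΔQ / %ΔP = (-6470/18935) / (15.4/55.7) = -1.2358…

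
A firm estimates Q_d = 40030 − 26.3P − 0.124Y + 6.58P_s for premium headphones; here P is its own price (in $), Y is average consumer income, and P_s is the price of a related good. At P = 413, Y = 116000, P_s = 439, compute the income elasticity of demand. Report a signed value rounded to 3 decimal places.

-0.814

At the given values, Q_d = 40030 − 26.3(413) − 0.124(116000) + 6.58(439) = 17672.72.
∂Q_d/∂Y = -0.124.
E = (-0.124) × (116000/17672.72) = -0.81390…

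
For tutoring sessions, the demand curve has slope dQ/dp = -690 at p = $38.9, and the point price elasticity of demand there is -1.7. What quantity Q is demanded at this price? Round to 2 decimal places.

15788.82

Ed = (dQ/dp)·(p/Q) ⇒ Q = (dQ/dp)·p/Ed = (-690)·38.9/(-1.7) = 15788.8235…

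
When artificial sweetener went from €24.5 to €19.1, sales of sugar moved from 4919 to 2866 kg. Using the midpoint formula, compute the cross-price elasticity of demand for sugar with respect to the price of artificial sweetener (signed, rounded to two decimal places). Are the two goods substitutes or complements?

%ΔQ_{sugar} = (2866 − 4919)/avg = -2053/3892.5 = -0.527424…
%ΔP_{artificial sweetener} = (19.1 − 24.5)/avg = -5.4/21.8 = -0.247706…
E_cross = (-2053/3892.5) / (-5.4/21.8) = 2.1292…
E_cross > 0 ⇒ the goods are substitutes.

2.13; substitutes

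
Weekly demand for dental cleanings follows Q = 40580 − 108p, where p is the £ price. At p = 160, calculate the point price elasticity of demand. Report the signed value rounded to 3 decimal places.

-0.742

dQ/dp = −108. At p = 160, Q = 40580 − 108(160) = 23300.
Ed = (dQ/dp)·(p/Q) = −108 × (160/23300) = -0.74163…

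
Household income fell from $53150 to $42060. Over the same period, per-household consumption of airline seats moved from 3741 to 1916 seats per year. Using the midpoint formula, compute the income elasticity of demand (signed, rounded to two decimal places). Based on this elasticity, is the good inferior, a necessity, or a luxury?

%ΔQ = (1916 − 3741)/[( 3741 + 1916)/2] = -1825/2828.5 = -0.645218…
%ΔIncome = (42060 − 53150)/[( 53150 + 42060)/2] = -11090/47605 = -0.232958…
E_income = (-1825/2828.5) / (-11090/47605) = 2.7696…
E_income > 1 ⇒ normal good, luxury.

2.77; luxury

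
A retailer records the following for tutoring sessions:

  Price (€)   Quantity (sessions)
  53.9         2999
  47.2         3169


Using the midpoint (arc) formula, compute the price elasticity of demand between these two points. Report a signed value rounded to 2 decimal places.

%ΔQ = (3169 − 2999) / [(2999 + 3169)/2] = 170/3084 = 0.055123…
%ΔP = (47.2 − 53.9) / [(53.9 + 47.2)/2] = -6.7/50.55 = -0.132542…
Arc Ed = %ΔQ / %ΔP = (170/3084) / (-6.7/50.55) = -0.4158…

-0.42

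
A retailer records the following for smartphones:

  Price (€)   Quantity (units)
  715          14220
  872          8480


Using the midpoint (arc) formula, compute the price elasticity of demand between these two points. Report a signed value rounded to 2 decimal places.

%ΔQ = (8480 − 14220) / [(14220 + 8480)/2] = -5740/11350 = -0.505726…
%ΔP = (872 − 715) / [(715 + 872)/2] = 157/793.5 = 0.197857…
Arc Ed = %ΔQ / %ΔP = (-5740/11350) / (157/793.5) = -2.5560…

-2.56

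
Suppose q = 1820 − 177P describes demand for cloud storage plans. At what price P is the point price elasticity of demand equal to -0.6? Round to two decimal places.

Ed = −177P/(1820 − 177P). Set this equal to -0.6:
177P = 0.6·(1820 − 177P) ⇒ 177P(1 + 0.6) = 0.6·1820
P = 0.6·1820 / (177·1.6) = 3.8559…

3.86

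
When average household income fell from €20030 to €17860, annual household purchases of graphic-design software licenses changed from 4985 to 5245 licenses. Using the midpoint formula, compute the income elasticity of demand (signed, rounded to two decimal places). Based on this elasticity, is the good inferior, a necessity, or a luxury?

%ΔQ = (5245 − 4985)/[( 4985 + 5245)/2] = 260/5115 = 0.050830…
%ΔIncome = (17860 − 20030)/[( 20030 + 17860)/2] = -2170/18945 = -0.114542…
E_income = (260/5115) / (-2170/18945) = -0.4437…
E_income < 0 ⇒ inferior good.

-0.44; inferior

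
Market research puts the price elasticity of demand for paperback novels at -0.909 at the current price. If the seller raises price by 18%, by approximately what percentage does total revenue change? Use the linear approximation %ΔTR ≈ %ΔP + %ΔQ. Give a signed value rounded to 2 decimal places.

%ΔQ ≈ Ed × %ΔP = (-0.909) × (+18%) = -16.3620%
%ΔTR ≈ %ΔP + %ΔQ = (+18%) + (-16.3620%) = +1.6380%

+1.64%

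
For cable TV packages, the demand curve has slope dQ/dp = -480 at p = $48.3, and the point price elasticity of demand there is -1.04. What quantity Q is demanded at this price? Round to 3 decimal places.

Ed = (dQ/dp)·(p/Q) ⇒ Q = (dQ/dp)·p/Ed = (-480)·48.3/(-1.04) = 22292.30769…

22292.308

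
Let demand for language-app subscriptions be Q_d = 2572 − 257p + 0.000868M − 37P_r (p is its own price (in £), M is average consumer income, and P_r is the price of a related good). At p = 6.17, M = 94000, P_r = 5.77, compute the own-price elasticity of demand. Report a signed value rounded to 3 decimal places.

-1.856

At the given values, Q_d = 2572 − 257(6.17) + 0.000868(94000) − 37(5.77) = 854.412.
∂Q_d/∂p = −257.
E = (-257) × (6.17/854.412) = -1.85588…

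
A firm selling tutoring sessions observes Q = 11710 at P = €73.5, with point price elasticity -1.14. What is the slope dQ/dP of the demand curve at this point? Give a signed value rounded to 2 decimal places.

Ed = (dQ/dP)·(P/Q) ⇒ dQ/dP = Ed·Q/P = (-1.14)·11710/73.5 = -181.6244…

-181.62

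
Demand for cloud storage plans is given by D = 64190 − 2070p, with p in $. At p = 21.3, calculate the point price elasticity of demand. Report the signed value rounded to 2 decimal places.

dD/dp = −2070. At p = 21.3, D = 64190 − 2070(21.3) = 20099.
Ed = (dD/dp)·(p/D) = −2070 × (21.3/20099) = -2.1936…

-2.19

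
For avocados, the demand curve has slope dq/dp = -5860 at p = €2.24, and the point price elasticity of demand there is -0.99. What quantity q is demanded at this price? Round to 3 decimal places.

Ed = (dq/dp)·(p/q) ⇒ q = (dq/dp)·p/Ed = (-5860)·2.24/(-0.99) = 13258.98989…

13258.990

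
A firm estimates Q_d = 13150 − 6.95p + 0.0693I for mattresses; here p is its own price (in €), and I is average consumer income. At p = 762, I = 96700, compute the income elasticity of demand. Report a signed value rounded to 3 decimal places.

0.460

At the given values, Q_d = 13150 − 6.95(762) + 0.0693(96700) = 14555.41.
∂Q_d/∂I = 0.0693.
E = (0.0693) × (96700/14555.41) = 0.46039…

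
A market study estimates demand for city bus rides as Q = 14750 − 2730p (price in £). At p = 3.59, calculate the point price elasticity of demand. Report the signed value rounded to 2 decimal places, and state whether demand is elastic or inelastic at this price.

-1.98; elastic

dQ/dp = −2730. At p = 3.59, Q = 14750 − 2730(3.59) = 4949.3.
Ed = (dQ/dp)·(p/Q) = −2730 × (3.59/4949.3) = -1.9802…
|Ed| = 1.98 > 1, so demand is elastic.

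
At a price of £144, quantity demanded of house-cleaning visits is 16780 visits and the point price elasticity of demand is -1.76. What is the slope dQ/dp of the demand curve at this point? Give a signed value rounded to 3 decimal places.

Ed = (dQ/dp)·(p/Q) ⇒ dQ/dp = Ed·Q/p = (-1.76)·16780/144 = -205.08888…

-205.089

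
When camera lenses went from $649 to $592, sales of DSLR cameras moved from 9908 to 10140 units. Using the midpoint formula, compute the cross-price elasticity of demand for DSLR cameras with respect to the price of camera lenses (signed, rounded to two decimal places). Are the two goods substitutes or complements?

-0.25; complements

%ΔQ_{DSLR cameras} = (10140 − 9908)/avg = 232/10024 = 0.023144…
%ΔP_{camera lenses} = (592 − 649)/avg = -57/620.5 = -0.091861…
E_cross = (232/10024) / (-57/620.5) = -0.2519…
E_cross < 0 ⇒ the goods are complements.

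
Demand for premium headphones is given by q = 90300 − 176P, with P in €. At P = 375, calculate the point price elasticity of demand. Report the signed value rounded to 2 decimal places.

dq/dP = −176. At P = 375, q = 90300 − 176(375) = 24300.
Ed = (dq/dP)·(P/q) = −176 × (375/24300) = -2.7160…

-2.72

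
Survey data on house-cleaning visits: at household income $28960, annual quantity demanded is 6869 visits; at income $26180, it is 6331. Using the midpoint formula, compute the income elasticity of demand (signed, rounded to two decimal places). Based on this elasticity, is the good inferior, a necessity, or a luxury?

%ΔQ = (6331 − 6869)/[( 6869 + 6331)/2] = -538/6600 = -0.081515…
%ΔIncome = (26180 − 28960)/[( 28960 + 26180)/2] = -2780/27570 = -0.100834…
E_income = (-538/6600) / (-2780/27570) = 0.8084…
0 < E_income < 1 ⇒ normal good, necessity.

0.81; necessity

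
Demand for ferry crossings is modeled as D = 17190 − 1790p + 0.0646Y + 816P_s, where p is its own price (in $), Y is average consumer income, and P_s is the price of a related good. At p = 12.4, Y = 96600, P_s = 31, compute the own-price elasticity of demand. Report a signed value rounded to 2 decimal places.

-0.84

At the given values, D = 17190 − 1790(12.4) + 0.0646(96600) + 816(31) = 26530.36.
∂D/∂p = −1790.
E = (-1790) × (12.4/26530.36) = -0.8366…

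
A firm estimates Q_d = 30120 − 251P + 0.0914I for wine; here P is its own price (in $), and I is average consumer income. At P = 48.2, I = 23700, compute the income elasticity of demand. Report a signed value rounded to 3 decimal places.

0.107

At the given values, Q_d = 30120 − 251(48.2) + 0.0914(23700) = 20187.98.
∂Q_d/∂I = 0.0914.
E = (0.0914) × (23700/20187.98) = 0.10730…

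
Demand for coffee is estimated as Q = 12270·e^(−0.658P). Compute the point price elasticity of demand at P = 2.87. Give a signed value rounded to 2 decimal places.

-1.89

dQ/dP = −0.658·Q = -1221.58. At P = 2.87, Q = 1856.51.
Ed = (dQ/dP)·(P/Q) = (-1221.58) × (2.87/1856.51) = -1.8884…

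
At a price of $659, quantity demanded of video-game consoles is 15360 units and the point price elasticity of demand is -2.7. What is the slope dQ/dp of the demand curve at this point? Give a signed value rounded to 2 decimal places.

Ed = (dQ/dp)·(p/Q) ⇒ dQ/dp = Ed·Q/p = (-2.7)·15360/659 = -62.9317…

-62.93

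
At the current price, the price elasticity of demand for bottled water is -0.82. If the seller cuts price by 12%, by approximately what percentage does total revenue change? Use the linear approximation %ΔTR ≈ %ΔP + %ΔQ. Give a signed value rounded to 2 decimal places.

%ΔQ ≈ Ed × %ΔP = (-0.82) × (-12%) = +9.8400%
%ΔTR ≈ %ΔP + %ΔQ = (-12%) + (+9.8400%) = -2.1600%

-2.16%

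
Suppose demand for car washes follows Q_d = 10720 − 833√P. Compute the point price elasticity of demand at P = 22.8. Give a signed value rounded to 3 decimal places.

-0.295

dQ_d/dP = −833/(2√P) = -87.2263. At P = 22.8, Q_d = 6742.48.
Ed = (dQ_d/dP)·(P/Q_d) = (-87.2263) × (22.8/6742.48) = -0.29495…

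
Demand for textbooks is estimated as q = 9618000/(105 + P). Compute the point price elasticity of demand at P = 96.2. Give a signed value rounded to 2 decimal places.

dq/dP = −9618000/(105 + P)² = -237.59. At P = 96.2, q = 47803.2.
Ed = (dq/dP)·(P/q) = (-237.59) × (96.2/47803.2) = -0.4781…

-0.48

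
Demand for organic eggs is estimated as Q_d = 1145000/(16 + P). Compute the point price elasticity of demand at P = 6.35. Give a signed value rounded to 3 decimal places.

dQ_d/dP = −1145000/(16 + P)² = -2292.19. At P = 6.35, Q_d = 51230.4.
Ed = (dQ_d/dP)·(P/Q_d) = (-2292.19) × (6.35/51230.4) = -0.28411…

-0.284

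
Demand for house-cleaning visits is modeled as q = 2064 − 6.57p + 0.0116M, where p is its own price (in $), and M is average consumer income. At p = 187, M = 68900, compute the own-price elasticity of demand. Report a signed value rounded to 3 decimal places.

At the given values, q = 2064 − 6.57(187) + 0.0116(68900) = 1634.65.
∂q/∂p = −6.57.
E = (-6.57) × (187/1634.65) = -0.75159…

-0.752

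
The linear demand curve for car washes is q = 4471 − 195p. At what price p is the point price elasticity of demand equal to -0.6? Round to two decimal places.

Ed = −195p/(4471 − 195p). Set this equal to -0.6:
195p = 0.6·(4471 − 195p) ⇒ 195p(1 + 0.6) = 0.6·4471
p = 0.6·4471 / (195·1.6) = 8.5980…

8.60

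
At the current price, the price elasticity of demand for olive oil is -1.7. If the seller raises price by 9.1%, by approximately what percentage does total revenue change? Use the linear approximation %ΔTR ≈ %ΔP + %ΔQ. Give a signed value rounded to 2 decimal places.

%ΔQ ≈ Ed × %ΔP = (-1.7) × (+9.1%) = -15.4700%
%ΔTR ≈ %ΔP + %ΔQ = (+9.1%) + (-15.4700%) = -6.3700%

-6.37%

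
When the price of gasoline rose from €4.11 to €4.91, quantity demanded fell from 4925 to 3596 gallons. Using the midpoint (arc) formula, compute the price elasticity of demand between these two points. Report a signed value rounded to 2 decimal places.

%ΔQ = (3596 − 4925) / [(4925 + 3596)/2] = -1329/4260.5 = -0.311935…
%ΔP = (4.91 − 4.11) / [(4.11 + 4.91)/2] = 0.8/4.51 = 0.177383…
Arc Ed = %ΔQ / %ΔP = (-1329/4260.5) / (0.8/4.51) = -1.7585…

-1.76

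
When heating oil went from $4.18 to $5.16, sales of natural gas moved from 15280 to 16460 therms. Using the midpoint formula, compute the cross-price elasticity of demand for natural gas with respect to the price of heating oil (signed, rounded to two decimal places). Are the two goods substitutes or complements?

%ΔQ_{natural gas} = (16460 − 15280)/avg = 1180/15870 = 0.074354…
%ΔP_{heating oil} = (5.16 − 4.18)/avg = 0.98/4.67 = 0.209850…
E_cross = (1180/15870) / (0.98/4.67) = 0.3543…
E_cross > 0 ⇒ the goods are substitutes.

0.35; substitutes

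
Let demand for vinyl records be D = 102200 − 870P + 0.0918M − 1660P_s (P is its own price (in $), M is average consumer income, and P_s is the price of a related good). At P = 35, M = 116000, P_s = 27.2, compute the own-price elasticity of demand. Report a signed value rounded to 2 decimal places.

-0.82

At the given values, D = 102200 − 870(35) + 0.0918(116000) − 1660(27.2) = 37246.8.
∂D/∂P = −870.
E = (-870) × (35/37246.8) = -0.8175…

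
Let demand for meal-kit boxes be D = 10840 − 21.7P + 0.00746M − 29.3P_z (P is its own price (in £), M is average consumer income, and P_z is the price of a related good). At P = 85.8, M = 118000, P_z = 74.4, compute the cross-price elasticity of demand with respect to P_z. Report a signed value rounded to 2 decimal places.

At the given values, D = 10840 − 21.7(85.8) + 0.00746(118000) − 29.3(74.4) = 7678.5.
∂D/∂P_z = -29.3.
E = (-29.3) × (74.4/7678.5) = -0.2838…

-0.28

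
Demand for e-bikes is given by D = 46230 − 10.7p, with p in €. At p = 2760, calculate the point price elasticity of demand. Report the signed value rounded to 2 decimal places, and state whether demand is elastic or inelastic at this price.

dD/dp = −10.7. At p = 2760, D = 46230 − 10.7(2760) = 16698.
Ed = (dD/dp)·(p/D) = −10.7 × (2760/16698) = -1.7685…
|Ed| = 1.77 > 1, so demand is elastic.

-1.77; elastic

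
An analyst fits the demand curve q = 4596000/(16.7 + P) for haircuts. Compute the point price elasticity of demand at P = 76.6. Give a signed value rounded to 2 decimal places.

-0.82

dq/dP = −4596000/(16.7 + P)² = -527.979. At P = 76.6, q = 49260.5.
Ed = (dq/dP)·(P/q) = (-527.979) × (76.6/49260.5) = -0.8210…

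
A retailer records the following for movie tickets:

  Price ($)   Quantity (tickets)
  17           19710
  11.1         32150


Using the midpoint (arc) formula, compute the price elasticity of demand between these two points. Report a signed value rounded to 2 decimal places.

%ΔQ = (32150 − 19710) / [(19710 + 32150)/2] = 12440/25930 = 0.479753…
%ΔP = (11.1 − 17) / [(17 + 11.1)/2] = -5.9/14.05 = -0.419928…
Arc Ed = %ΔQ / %ΔP = (12440/25930) / (-5.9/14.05) = -1.1424…

-1.14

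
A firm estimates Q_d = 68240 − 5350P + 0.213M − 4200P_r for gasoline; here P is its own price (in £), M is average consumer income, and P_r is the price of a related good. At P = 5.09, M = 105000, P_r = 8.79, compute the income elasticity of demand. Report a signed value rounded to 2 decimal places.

0.85

At the given values, Q_d = 68240 − 5350(5.09) + 0.213(105000) − 4200(8.79) = 26455.5.
∂Q_d/∂M = 0.213.
E = (0.213) × (105000/26455.5) = 0.8453…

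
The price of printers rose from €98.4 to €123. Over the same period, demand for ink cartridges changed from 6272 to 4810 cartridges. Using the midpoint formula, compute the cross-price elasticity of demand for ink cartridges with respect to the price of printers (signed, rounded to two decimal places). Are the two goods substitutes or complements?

-1.19; complements

%ΔQ_{ink cartridges} = (4810 − 6272)/avg = -1462/5541 = -0.263851…
%ΔP_{printers} = (123 − 98.4)/avg = 24.6/110.7 = 0.222222…
E_cross = (-1462/5541) / (24.6/110.7) = -1.1873…
E_cross < 0 ⇒ the goods are complements.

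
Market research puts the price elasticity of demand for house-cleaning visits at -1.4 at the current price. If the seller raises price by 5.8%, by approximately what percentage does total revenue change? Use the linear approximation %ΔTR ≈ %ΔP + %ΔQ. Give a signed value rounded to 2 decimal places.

-2.32%

%ΔQ ≈ Ed × %ΔP = (-1.4) × (+5.8%) = -8.1200%
%ΔTR ≈ %ΔP + %ΔQ = (+5.8%) + (-8.1200%) = -2.3200%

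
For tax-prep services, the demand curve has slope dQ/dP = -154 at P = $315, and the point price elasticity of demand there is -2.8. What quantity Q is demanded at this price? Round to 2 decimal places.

Ed = (dQ/dP)·(P/Q) ⇒ Q = (dQ/dP)·P/Ed = (-154)·315/(-2.8) = 17325

17325.00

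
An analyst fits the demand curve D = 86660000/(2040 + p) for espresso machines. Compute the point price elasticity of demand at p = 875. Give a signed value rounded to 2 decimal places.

dD/dp = −86660000/(2040 + p)² = -10.1986. At p = 875, D = 29729.
Ed = (dD/dp)·(p/D) = (-10.1986) × (875/29729) = -0.3001…

-0.30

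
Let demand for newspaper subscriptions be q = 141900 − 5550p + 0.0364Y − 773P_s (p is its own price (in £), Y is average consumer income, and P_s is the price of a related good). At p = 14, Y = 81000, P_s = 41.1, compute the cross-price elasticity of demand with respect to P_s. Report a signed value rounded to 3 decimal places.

-0.898

At the given values, q = 141900 − 5550(14) + 0.0364(81000) − 773(41.1) = 35378.1.
∂q/∂P_s = -773.
E = (-773) × (41.1/35378.1) = -0.89802…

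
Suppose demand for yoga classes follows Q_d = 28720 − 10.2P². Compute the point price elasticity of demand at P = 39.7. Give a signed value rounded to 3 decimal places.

-2.543

dQ_d/dP = −2·10.2·P = -809.88. At P = 39.7, Q_d = 12643.882.
Ed = (dQ_d/dP)·(P/Q_d) = (-809.88) × (39.7/12643.882) = -2.54290…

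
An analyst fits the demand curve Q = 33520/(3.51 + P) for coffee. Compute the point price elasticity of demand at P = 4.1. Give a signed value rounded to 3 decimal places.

-0.539

dQ/dP = −33520/(3.51 + P)² = -578.808. At P = 4.1, Q = 4404.73.
Ed = (dQ/dP)·(P/Q) = (-578.808) × (4.1/4404.73) = -0.53876…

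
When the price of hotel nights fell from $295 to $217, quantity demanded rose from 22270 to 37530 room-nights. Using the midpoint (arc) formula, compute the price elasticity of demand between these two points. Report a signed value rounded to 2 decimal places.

%ΔQ = (37530 − 22270) / [(22270 + 37530)/2] = 15260/29900 = 0.510367…
%ΔP = (217 − 295) / [(295 + 217)/2] = -78/256 = -0.304687…
Arc Ed = %ΔQ / %ΔP = (15260/29900) / (-78/256) = -1.6750…

-1.68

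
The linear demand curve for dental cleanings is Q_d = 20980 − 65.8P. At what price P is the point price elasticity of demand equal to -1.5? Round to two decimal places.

Ed = −65.8P/(20980 − 65.8P). Set this equal to -1.5:
65.8P = 1.5·(20980 − 65.8P) ⇒ 65.8P(1 + 1.5) = 1.5·20980
P = 1.5·20980 / (65.8·2.5) = 191.3069…

191.31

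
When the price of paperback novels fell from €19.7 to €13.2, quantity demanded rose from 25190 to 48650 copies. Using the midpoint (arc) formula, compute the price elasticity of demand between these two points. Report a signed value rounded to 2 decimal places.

-1.61

%ΔQ = (48650 − 25190) / [(25190 + 48650)/2] = 23460/36920 = 0.635427…
%ΔP = (13.2 − 19.7) / [(19.7 + 13.2)/2] = -6.5/16.45 = -0.395136…
Arc Ed = %ΔQ / %ΔP = (23460/36920) / (-6.5/16.45) = -1.6081…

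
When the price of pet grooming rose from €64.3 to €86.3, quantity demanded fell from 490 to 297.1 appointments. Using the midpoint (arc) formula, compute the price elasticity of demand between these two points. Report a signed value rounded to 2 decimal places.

%ΔQ = (297.1 − 490) / [(490 + 297.1)/2] = -192.9/393.55 = -0.490153…
%ΔP = (86.3 − 64.3) / [(64.3 + 86.3)/2] = 22/75.3 = 0.292164…
Arc Ed = %ΔQ / %ΔP = (-192.9/393.55) / (22/75.3) = -1.6776…

-1.68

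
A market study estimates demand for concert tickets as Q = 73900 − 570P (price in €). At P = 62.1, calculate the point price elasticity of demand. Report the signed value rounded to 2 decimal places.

-0.92

dQ/dP = −570. At P = 62.1, Q = 73900 − 570(62.1) = 38503.
Ed = (dQ/dP)·(P/Q) = −570 × (62.1/38503) = -0.9193…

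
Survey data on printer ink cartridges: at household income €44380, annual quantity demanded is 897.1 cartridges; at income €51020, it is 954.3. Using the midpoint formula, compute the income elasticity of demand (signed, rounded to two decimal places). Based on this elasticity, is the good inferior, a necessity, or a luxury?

0.44; necessity

%ΔQ = (954.3 − 897.1)/[( 897.1 + 954.3)/2] = 57.2/925.7 = 0.061791…
%ΔIncome = (51020 − 44380)/[( 44380 + 51020)/2] = 6640/47700 = 0.139203…
E_income = (57.2/925.7) / (6640/47700) = 0.4438…
0 < E_income < 1 ⇒ normal good, necessity.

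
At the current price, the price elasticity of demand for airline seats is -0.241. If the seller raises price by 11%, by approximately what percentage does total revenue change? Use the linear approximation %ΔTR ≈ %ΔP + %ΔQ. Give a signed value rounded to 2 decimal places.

%ΔQ ≈ Ed × %ΔP = (-0.241) × (+11%) = -2.6510%
%ΔTR ≈ %ΔP + %ΔQ = (+11%) + (-2.6510%) = +8.3490%

+8.35%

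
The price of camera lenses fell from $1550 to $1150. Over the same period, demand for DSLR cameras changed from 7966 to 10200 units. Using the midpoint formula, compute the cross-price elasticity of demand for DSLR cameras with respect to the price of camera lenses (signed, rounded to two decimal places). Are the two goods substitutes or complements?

%ΔQ_{DSLR cameras} = (10200 − 7966)/avg = 2234/9083 = 0.245953…
%ΔP_{camera lenses} = (1150 − 1550)/avg = -400/1350 = -0.296296…
E_cross = (2234/9083) / (-400/1350) = -0.8300…
E_cross < 0 ⇒ the goods are complements.

-0.83; complements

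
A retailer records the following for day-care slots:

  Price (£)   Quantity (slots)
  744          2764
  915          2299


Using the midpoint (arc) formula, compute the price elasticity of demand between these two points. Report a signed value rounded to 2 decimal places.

%ΔQ = (2299 − 2764) / [(2764 + 2299)/2] = -465/2531.5 = -0.183685…
%ΔP = (915 − 744) / [(744 + 915)/2] = 171/829.5 = 0.206148…
Arc Ed = %ΔQ / %ΔP = (-465/2531.5) / (171/829.5) = -0.8910…

-0.89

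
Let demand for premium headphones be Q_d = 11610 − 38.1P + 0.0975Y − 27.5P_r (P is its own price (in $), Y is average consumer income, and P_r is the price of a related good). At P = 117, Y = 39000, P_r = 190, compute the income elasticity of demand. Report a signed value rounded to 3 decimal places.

0.664

At the given values, Q_d = 11610 − 38.1(117) + 0.0975(39000) − 27.5(190) = 5729.8.
∂Q_d/∂Y = 0.0975.
E = (0.0975) × (39000/5729.8) = 0.66363…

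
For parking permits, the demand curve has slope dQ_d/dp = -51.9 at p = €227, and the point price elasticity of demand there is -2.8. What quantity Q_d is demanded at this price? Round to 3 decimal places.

4207.607

Ed = (dQ_d/dp)·(p/Q_d) ⇒ Q_d = (dQ_d/dp)·p/Ed = (-51.9)·227/(-2.8) = 4207.60714…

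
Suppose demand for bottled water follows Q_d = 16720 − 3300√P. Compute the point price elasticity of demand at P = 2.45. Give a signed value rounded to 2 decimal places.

dQ_d/dP = −3300/(2√P) = -1054.15. At P = 2.45, Q_d = 11554.7.
Ed = (dQ_d/dP)·(P/Q_d) = (-1054.15) × (2.45/11554.7) = -0.2235…

-0.22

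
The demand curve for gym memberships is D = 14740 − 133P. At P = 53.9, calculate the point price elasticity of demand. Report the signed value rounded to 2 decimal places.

-0.95

dD/dP = −133. At P = 53.9, D = 14740 − 133(53.9) = 7571.3.
Ed = (dD/dP)·(P/D) = −133 × (53.9/7571.3) = -0.9468…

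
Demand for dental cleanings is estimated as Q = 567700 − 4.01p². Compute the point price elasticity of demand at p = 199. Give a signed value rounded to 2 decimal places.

-0.78

dQ/dp = −2·4.01·p = -1595.98. At p = 199, Q = 408899.99.
Ed = (dQ/dp)·(p/Q) = (-1595.98) × (199/408899.99) = -0.7767…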